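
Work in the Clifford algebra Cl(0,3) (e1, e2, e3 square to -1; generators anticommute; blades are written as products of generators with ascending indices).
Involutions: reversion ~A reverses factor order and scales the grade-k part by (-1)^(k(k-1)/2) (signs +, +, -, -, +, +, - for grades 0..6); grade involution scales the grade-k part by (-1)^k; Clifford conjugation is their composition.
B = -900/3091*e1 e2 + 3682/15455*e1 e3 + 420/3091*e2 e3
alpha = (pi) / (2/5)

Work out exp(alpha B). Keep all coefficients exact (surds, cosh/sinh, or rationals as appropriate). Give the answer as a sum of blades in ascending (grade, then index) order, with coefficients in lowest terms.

B^2 term by term: the squares give (-900/3091)^2*(e1 e2)^2 + (3682/15455)^2*(e1 e3)^2 + (420/3091)^2*(e2 e3)^2 = 810000/9554281*(-1) + 13557124/238857025*(-1) + 176400/9554281*(-1) = -4/25 (each basis 2-blade squares to minus the product of its generators' squares); cross terms between blades sharing an index anticommute and cancel. So B^2 = -4/25.
B^2 = -4/25 — the negative square puts this in the circular regime; l = 2/5, alpha*l = pi, so exp(alpha B) = cos(pi) + (sin(pi)/(2/5))*B = -1 + (0)*B.
Answer: -1


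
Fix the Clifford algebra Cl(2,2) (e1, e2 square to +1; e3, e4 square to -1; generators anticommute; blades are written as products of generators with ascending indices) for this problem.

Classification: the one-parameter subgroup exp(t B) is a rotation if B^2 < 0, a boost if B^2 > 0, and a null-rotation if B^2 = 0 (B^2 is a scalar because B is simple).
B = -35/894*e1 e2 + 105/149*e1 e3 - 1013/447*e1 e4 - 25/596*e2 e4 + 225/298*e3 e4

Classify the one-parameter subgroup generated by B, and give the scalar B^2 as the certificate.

B^2 term by term: the squares give (-35/894)^2*(e1 e2)^2 + (105/149)^2*(e1 e3)^2 + (-1013/447)^2*(e1 e4)^2 + (-25/596)^2*(e2 e4)^2 + (225/298)^2*(e3 e4)^2 = 1225/799236*(-1) + 11025/22201*(+1) + 1026169/199809*(+1) + 625/355216*(+1) + 50625/88804*(-1) = 81/16 (each basis 2-blade squares to minus the product of its generators' squares); cross terms between blades sharing an index anticommute and cancel; the commuting (index-disjoint) pairs give grade-4 terms 2*c*c'*(blade product), which cancel blade by blade — e1 e2 e3 e4: -2625/44402 + 2625/44402 = 0 — confirming B is simple. So B^2 = 81/16.
Answer: boost, certificate B^2 = 81/16. Note: conjugating B changes its blade decomposition but never the scalar B^2 = 81/16, whose sign settles the classification.


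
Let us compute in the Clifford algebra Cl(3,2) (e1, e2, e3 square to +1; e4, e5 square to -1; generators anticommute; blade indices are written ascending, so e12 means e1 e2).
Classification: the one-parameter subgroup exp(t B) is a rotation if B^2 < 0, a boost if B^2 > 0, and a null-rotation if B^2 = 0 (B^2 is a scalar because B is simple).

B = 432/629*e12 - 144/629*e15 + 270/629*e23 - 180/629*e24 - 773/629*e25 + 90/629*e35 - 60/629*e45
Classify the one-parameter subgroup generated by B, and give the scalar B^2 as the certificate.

B^2 term by term: the squares give (432/629)^2*(e12)^2 + (-144/629)^2*(e15)^2 + (270/629)^2*(e23)^2 + (-180/629)^2*(e24)^2 + (-773/629)^2*(e25)^2 + (90/629)^2*(e35)^2 + (-60/629)^2*(e45)^2 = 186624/395641*(-1) + 20736/395641*(+1) + 72900/395641*(-1) + 32400/395641*(+1) + 597529/395641*(+1) + 8100/395641*(+1) + 3600/395641*(-1) = 1 (each basis 2-blade squares to minus the product of its generators' squares); cross terms between blades sharing an index anticommute and cancel; the commuting (index-disjoint) pairs give grade-4 terms 2*c*c'*(blade product), which cancel blade by blade — e1235: 77760/395641 - 77760/395641 = 0; e1245: -51840/395641 + 51840/395641 = 0; e2345: -32400/395641 + 32400/395641 = 0 — confirming B is simple. So B^2 = 1.
Answer: boost, certificate B^2 = 1. Why this suffices: the scalar 1 survives any versor conjugation, so its sign alone determines the class however B is presented.


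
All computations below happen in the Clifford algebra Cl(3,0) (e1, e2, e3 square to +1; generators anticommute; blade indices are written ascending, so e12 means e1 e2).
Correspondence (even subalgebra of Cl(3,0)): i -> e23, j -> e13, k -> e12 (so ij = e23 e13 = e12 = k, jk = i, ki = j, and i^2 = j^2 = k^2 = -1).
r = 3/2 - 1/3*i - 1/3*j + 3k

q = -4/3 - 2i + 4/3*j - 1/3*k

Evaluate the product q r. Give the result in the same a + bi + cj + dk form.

In blades: q = -4/3 - 1/3*e12 + 4/3*e13 - 2*e23, r = 3/2 + 3*e12 - 1/3*e13 - 1/3*e23.
Distribute q over r term by term (generator squares from the signature, products reordered to ascending indices): (-4/3)*r = -2 - 4*e12 + 4/9*e13 + 4/9*e23; (-1/3*e12)*r = 1 - 1/2*e12 + 1/9*e13 - 1/9*e23; (4/3*e13)*r = 4/9 + 4/9*e12 + 2*e13 + 4*e23; (-2*e23)*r = -2/3 + 2/3*e12 + 6*e13 - 3*e23.
Sum: -11/9 - 61/18*e12 + 77/9*e13 + 4/3*e23; translating back through the correspondence:
Answer: -11/9 + 4/3*i + 77/9*j - 61/18*k


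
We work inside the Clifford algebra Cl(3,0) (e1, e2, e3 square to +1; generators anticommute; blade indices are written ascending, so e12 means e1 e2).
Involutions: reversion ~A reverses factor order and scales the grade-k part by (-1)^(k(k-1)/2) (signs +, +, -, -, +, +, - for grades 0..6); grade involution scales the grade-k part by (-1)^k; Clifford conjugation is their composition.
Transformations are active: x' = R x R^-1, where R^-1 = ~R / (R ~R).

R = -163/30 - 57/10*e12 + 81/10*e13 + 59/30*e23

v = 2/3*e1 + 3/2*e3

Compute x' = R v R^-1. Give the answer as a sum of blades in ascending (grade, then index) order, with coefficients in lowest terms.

~R = -163/30 + 57/10*e12 - 81/10*e13 - 59/30*e23, and R ~R = 5917/45, so R^-1 = ~R / (5917/45).
R v = 307/36*e1 + 27/4*e2 - 271/20*e3 - 1303/180*e123
Answer: -4621/2910*e1 + 162/485*e2 + 24/97*e3


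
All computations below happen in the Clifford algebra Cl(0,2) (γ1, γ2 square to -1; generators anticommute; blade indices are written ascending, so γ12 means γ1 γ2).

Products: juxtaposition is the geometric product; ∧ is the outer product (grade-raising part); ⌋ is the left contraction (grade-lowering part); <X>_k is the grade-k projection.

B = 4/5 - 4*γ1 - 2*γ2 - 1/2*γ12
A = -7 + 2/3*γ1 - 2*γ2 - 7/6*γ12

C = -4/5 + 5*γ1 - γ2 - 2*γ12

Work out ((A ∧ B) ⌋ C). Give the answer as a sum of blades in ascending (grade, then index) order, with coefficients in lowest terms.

step 1: -28/5 + 428/15*γ1 + 62/5*γ2 - 203/30*γ12
step 2: -3483/25 - 264/5*γ1 + 188/3*γ2 + 56/5*γ12
Answer: -3483/25 - 264/5*γ1 + 188/3*γ2 + 56/5*γ12


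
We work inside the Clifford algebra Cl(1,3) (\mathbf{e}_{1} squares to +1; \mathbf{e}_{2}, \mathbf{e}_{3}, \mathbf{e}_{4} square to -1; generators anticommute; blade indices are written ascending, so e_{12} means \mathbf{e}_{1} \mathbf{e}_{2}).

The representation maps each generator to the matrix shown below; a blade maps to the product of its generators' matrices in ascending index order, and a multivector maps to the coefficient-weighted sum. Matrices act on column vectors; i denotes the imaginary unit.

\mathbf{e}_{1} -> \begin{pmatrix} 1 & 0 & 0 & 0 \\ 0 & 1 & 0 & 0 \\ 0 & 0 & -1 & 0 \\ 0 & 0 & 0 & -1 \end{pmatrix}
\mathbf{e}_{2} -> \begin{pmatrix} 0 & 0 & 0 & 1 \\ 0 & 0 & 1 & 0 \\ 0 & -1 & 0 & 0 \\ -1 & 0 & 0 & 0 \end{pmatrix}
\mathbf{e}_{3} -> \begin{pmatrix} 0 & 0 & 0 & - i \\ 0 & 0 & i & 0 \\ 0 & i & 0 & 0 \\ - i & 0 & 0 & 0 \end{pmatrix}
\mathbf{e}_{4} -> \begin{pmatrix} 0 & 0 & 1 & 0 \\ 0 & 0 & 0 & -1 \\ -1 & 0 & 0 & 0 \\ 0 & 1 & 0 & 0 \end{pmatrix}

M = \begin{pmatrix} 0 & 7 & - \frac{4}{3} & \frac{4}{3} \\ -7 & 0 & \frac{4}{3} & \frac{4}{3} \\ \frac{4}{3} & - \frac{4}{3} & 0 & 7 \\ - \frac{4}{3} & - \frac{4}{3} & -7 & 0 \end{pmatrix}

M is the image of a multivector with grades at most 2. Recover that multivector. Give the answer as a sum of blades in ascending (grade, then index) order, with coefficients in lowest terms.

Method: the blade images are trace-orthogonal — tr(rho(e_A) rho(e_B)^-1) = 4 if A = B and 0 otherwise — and rho(e_A)^-1 = (e_A)^2 * rho(e_A) with (e_A)^2 = +1 or -1, so the coefficient of e_A in the preimage is (e_A)^2 * tr(M rho(e_A))/4.
Nonzero projections over blades of grade <= 2: e_{2}: (e_{2})^2 = -1, tr(M rho(e_{2})) = - \frac{16}{3}, coefficient \frac{4}{3}; e_{4}: (e_{4})^2 = -1, tr(M rho(e_{4})) = \frac{16}{3}, coefficient -\frac{4}{3}; e_{24}: (e_{24})^2 = -1, tr(M rho(e_{24})) = -28, coefficient 7. Every other blade of grade <= 2 projects to 0.
Answer: \frac{4}{3} e_{2} - \frac{4}{3} e_{4} + 7 e_{24}


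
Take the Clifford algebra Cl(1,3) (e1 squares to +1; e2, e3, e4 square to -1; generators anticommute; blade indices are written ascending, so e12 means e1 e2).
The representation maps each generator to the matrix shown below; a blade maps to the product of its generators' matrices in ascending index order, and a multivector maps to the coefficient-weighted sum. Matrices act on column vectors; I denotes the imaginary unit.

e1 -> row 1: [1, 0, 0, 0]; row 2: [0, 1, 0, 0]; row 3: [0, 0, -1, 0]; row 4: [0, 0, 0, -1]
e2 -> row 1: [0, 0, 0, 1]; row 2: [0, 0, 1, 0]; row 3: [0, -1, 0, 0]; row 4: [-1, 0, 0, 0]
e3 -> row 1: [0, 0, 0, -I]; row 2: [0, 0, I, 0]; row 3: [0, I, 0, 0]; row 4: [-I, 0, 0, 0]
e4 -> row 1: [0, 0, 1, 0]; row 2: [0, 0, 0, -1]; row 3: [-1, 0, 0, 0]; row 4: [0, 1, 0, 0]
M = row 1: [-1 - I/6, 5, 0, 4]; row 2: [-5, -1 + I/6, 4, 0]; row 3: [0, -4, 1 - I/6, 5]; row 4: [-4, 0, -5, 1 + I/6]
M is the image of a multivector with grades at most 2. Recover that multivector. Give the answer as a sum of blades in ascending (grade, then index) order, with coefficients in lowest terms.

Method: the blade images are trace-orthogonal — tr(rho(e_A) rho(e_B)^-1) = 4 if A = B and 0 otherwise — and rho(e_A)^-1 = (e_A)^2 * rho(e_A) with (e_A)^2 = +1 or -1, so the coefficient of e_A in the preimage is (e_A)^2 * tr(M rho(e_A))/4.
Nonzero projections over blades of grade <= 2: e1: (e1)^2 = +1, tr(M rho(e1)) = -4, coefficient -1; e2: (e2)^2 = -1, tr(M rho(e2)) = -16, coefficient 4; e23: (e23)^2 = -1, tr(M rho(e23)) = -2/3, coefficient 1/6; e24: (e24)^2 = -1, tr(M rho(e24)) = -20, coefficient 5. Every other blade of grade <= 2 projects to 0.
Answer: -e1 + 4*e2 + 1/6*e23 + 5*e24


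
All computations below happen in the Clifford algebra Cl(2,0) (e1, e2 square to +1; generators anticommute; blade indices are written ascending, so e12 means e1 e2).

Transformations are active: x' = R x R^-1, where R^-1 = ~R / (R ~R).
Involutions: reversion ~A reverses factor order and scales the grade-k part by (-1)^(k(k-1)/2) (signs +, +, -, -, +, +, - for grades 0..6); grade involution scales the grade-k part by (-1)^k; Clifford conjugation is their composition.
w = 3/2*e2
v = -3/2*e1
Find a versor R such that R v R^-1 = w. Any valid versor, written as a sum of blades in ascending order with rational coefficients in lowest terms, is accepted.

R = v + w = -3/2*e1 + 3/2*e2 works: the equal norms (9/4) guarantee its sandwich swaps v into w.
Answer: -3/2*e1 + 3/2*e2


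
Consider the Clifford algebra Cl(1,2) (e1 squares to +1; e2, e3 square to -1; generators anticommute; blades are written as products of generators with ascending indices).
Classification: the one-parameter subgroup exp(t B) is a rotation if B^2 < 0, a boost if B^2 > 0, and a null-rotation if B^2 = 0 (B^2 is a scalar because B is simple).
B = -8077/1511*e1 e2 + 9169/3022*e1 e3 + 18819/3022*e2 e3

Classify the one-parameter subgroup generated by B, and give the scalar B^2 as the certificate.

B^2 term by term: the squares give (-8077/1511)^2*(e1 e2)^2 + (9169/3022)^2*(e1 e3)^2 + (18819/3022)^2*(e2 e3)^2 = 65237929/2283121*(+1) + 84070561/9132484*(+1) + 354154761/9132484*(-1) = -1 (each basis 2-blade squares to minus the product of its generators' squares); cross terms between blades sharing an index anticommute and cancel. So B^2 = -1.
Answer: rotation, certificate B^2 = -1. B^2 = -1 is basis-independent, so its sign is the whole story.


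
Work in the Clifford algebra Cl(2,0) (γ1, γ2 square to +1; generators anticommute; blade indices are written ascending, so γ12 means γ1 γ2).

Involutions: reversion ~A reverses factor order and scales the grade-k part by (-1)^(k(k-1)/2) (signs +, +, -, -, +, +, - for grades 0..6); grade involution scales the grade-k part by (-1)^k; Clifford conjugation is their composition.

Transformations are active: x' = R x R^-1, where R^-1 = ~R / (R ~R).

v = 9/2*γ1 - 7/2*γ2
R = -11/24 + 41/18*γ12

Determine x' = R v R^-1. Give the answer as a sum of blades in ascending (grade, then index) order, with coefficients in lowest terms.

~R = -11/24 - 41/18*γ12, and R ~R = 27985/5184, so R^-1 = ~R / (27985/5184).
R v = -1445/144*γ1 - 415/48*γ2
Answer: -31299/11194*γ1 + 55613/11194*γ2


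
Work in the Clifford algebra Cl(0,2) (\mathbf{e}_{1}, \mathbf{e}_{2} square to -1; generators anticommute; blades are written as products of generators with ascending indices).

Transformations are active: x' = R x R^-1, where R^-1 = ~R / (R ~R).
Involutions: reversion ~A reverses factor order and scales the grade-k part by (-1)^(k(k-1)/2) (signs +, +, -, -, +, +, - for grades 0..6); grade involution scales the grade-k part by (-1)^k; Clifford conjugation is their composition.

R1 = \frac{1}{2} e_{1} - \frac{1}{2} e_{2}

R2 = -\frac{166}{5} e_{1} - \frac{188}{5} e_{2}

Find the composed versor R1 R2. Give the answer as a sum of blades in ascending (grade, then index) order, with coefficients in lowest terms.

Distribute over the terms of R1 (each basis-blade product reordered to ascending indices, repeated generators contracted through their squares):
(\frac{1}{2} e_{1}) R2 = \frac{83}{5} - \frac{94}{5} e_{1} e_{2}
(-\frac{1}{2} e_{2}) R2 = -\frac{94}{5} - \frac{83}{5} e_{1} e_{2}
Summing the partial products and collecting blades:
Answer: -\frac{11}{5} - \frac{177}{5} e_{1} e_{2}


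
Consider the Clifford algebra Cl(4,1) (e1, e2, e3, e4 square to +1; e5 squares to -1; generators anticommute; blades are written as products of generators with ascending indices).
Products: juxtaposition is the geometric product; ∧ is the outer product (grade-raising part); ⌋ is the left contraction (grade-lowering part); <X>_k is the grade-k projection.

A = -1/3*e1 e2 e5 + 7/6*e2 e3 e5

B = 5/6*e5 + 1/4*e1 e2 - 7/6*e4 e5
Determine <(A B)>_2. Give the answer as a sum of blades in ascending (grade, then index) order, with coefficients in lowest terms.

step 1: 1/12*e5 + 5/18*e1 e2 - 35/36*e2 e3 + 7/18*e1 e2 e4 - 7/24*e1 e3 e5 - 49/36*e2 e3 e4
step 2: 5/18*e1 e2 - 35/36*e2 e3
Answer: 5/18*e1 e2 - 35/36*e2 e3


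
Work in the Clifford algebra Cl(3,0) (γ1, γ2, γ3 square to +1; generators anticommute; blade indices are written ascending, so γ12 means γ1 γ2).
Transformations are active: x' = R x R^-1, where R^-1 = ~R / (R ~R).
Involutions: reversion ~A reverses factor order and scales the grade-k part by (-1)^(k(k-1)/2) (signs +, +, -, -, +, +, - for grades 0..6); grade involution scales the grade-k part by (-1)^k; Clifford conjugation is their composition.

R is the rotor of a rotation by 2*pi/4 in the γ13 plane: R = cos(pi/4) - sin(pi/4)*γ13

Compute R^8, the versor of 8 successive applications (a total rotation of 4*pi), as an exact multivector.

Because a rotor carries half the rotation angle, composing 8 copies of this γ13-plane rotor multiplies the phase: 8*(pi/4) = 2*pi, hence R^8 = cos(2*pi) - sin(2*pi)*γ13.
cos(2*pi) = 1 and sin(2*pi) = 0, so R^8 = 1. The total rotation 4*pi is 2 full turns, so every vector returns to itself, yet the rotor is +1, back on the identity sheet (an even number of 2*pi turns).
Answer: 1


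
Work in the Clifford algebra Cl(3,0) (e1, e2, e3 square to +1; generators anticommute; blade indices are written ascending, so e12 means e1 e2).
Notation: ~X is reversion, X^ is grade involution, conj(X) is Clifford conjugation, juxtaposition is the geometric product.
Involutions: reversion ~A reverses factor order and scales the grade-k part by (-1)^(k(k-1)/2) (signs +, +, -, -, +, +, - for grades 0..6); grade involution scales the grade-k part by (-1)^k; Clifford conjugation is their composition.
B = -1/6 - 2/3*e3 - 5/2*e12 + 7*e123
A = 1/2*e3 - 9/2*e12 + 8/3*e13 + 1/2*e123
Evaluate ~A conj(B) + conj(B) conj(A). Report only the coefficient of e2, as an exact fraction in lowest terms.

first term: -89/12 - 16/9*e1 - 56/3*e2 - 91/3*e3 + 29/12*e12 + 4/9*e13 - 20/3*e23 + 13/3*e123
second term: -181/12 + 16/9*e1 - 56/3*e2 - 98/3*e3 - 47/12*e12 + 4/9*e13 + 20/3*e23 + 5/3*e123
Answer: -112/3


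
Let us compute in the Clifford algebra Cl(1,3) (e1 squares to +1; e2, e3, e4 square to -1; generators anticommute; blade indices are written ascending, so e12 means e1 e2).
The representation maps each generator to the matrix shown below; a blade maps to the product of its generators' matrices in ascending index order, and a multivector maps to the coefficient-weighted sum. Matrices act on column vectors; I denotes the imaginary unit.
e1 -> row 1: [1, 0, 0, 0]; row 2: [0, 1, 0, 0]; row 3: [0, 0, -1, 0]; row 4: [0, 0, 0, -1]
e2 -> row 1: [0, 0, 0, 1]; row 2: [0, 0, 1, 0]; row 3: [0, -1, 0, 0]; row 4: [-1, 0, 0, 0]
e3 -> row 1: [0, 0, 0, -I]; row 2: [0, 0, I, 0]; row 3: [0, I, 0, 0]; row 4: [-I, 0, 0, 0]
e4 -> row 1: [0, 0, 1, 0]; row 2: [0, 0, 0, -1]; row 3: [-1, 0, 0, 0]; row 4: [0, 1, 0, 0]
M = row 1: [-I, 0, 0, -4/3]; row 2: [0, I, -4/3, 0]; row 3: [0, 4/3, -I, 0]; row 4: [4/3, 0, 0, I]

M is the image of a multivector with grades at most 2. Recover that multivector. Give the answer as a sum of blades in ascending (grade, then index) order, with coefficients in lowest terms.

Method: the blade images are trace-orthogonal — tr(rho(e_A) rho(e_B)^-1) = 4 if A = B and 0 otherwise — and rho(e_A)^-1 = (e_A)^2 * rho(e_A) with (e_A)^2 = +1 or -1, so the coefficient of e_A in the preimage is (e_A)^2 * tr(M rho(e_A))/4.
Nonzero projections over blades of grade <= 2: e2: (e2)^2 = -1, tr(M rho(e2)) = 16/3, coefficient -4/3; e23: (e23)^2 = -1, tr(M rho(e23)) = -4, coefficient 1. Every other blade of grade <= 2 projects to 0.
Answer: -4/3*e2 + e23


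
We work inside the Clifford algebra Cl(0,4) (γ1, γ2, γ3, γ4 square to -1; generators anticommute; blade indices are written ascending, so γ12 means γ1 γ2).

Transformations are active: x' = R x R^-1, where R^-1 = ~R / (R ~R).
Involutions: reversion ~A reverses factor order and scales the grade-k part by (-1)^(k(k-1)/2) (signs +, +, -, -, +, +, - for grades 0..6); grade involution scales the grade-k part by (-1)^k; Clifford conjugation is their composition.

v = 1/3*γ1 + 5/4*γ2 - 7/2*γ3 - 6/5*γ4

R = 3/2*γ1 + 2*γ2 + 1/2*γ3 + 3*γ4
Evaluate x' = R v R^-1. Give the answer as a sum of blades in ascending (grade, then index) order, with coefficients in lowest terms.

~R = 3/2*γ1 + 2*γ2 + 1/2*γ3 + 3*γ4, and R ~R = -31/2, so R^-1 = ~R / (-31/2).
R v = 47/20 + 29/24*γ12 - 65/12*γ13 - 14/5*γ14 - 61/8*γ23 - 123/20*γ24 + 99/10*γ34
Answer: -733/930*γ1 - 1151/620*γ2 + 519/155*γ3 + 9/31*γ4


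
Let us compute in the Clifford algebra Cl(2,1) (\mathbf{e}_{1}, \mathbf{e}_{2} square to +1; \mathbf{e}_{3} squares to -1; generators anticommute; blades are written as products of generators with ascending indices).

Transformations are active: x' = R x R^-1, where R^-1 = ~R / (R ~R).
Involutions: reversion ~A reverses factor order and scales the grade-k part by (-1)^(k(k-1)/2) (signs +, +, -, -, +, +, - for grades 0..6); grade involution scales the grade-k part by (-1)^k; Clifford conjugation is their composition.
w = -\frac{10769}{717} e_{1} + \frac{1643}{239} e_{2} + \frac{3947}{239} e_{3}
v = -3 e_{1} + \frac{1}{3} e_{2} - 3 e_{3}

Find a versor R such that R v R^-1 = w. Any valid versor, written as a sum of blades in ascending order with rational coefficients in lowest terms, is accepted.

Sketch: the shared square \frac{1}{9} makes R = v + w = -\frac{12920}{717} e_{1} + \frac{5168}{717} e_{2} + \frac{3230}{239} e_{3} the natural versor; its sandwich fixes that direction, negates (v - w)/2, and sends v to w.
Answer: -\frac{12920}{717} e_{1} + \frac{5168}{717} e_{2} + \frac{3230}{239} e_{3}


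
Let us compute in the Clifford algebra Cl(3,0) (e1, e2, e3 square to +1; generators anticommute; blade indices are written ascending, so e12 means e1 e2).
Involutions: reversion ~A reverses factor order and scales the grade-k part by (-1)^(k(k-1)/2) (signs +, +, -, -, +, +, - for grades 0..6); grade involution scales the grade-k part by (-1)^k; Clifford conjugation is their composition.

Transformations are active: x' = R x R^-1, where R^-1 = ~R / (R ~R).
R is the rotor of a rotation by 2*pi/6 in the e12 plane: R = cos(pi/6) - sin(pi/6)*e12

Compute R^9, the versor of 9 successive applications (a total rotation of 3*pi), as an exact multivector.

Because a rotor carries half the rotation angle, composing 9 copies of this e12-plane rotor multiplies the phase: 9*(pi/6) = 3*pi/2, hence R^9 = cos(3*pi/2) - sin(3*pi/2)*e12.
cos(3*pi/2) = 0 and sin(3*pi/2) = -1, so R^9 = e12. The net rotation is 1*pi (after discarding 1 full turn, each of which contributes a factor -1 to the rotor); the rotor keeps the half-angle phase exactly.
Answer: e12


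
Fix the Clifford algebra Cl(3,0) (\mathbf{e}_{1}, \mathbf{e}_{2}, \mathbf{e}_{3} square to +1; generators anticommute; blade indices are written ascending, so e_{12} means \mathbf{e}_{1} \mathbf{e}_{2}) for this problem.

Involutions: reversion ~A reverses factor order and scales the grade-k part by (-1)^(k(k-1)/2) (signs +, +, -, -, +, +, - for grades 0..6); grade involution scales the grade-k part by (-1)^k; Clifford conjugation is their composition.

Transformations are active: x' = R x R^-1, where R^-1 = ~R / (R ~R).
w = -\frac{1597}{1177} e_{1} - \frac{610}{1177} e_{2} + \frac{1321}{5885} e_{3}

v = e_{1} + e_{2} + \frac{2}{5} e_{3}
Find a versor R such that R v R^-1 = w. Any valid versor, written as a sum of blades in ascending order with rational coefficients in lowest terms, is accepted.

Since q(v) = q(w) = \frac{54}{25}, the sum R = v + w = -\frac{420}{1177} e_{1} + \frac{567}{1177} e_{2} + \frac{735}{1177} e_{3} does the job whenever invertible.
Answer: -\frac{420}{1177} e_{1} + \frac{567}{1177} e_{2} + \frac{735}{1177} e_{3}


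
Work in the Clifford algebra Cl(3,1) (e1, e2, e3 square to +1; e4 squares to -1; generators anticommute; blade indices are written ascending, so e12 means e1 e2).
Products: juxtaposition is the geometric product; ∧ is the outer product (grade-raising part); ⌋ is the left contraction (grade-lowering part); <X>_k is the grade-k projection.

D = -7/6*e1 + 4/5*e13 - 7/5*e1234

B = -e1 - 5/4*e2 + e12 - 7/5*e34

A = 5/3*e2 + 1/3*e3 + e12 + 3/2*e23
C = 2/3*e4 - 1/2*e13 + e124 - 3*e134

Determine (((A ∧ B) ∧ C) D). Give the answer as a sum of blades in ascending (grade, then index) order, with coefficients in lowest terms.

step 1: 5/3*e12 + 1/3*e13 + 5/12*e23 - 7/6*e123 - 7/3*e234 - 7/5*e1234
step 2: 10/9*e124 + 2/9*e134 + 5/18*e234 - 7/9*e1234
step 3: -49/45 + 7/18*e1 - 14/45*e2 + 14/9*e3 - 8/45*e4 - 259/135*e24 - 7/27*e34 + 2/9*e124 - 97/54*e234 + 35/108*e1234
Answer: -49/45 + 7/18*e1 - 14/45*e2 + 14/9*e3 - 8/45*e4 - 259/135*e24 - 7/27*e34 + 2/9*e124 - 97/54*e234 + 35/108*e1234


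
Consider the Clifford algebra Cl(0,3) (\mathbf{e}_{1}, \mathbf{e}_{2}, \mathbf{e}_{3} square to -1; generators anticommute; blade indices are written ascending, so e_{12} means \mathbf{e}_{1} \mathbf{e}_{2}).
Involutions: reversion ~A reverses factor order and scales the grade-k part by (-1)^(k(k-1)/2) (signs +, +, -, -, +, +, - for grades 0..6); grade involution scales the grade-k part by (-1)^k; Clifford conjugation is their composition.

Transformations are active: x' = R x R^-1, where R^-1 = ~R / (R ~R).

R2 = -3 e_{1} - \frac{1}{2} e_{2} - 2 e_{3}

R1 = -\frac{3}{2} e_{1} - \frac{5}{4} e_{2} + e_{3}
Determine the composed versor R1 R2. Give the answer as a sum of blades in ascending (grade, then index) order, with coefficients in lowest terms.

Distribute over the terms of R1 (each basis-blade product reordered to ascending indices, repeated generators contracted through their squares):
(-\frac{3}{2} e_{1}) R2 = -\frac{9}{2} + \frac{3}{4} e_{12} + 3 e_{13}
(-\frac{5}{4} e_{2}) R2 = -\frac{5}{8} - \frac{15}{4} e_{12} + \frac{5}{2} e_{23}
(e_{3}) R2 = 2 + 3 e_{13} + \frac{1}{2} e_{23}
Summing the partial products and collecting blades:
Answer: -\frac{25}{8} - 3 e_{12} + 6 e_{13} + 3 e_{23}


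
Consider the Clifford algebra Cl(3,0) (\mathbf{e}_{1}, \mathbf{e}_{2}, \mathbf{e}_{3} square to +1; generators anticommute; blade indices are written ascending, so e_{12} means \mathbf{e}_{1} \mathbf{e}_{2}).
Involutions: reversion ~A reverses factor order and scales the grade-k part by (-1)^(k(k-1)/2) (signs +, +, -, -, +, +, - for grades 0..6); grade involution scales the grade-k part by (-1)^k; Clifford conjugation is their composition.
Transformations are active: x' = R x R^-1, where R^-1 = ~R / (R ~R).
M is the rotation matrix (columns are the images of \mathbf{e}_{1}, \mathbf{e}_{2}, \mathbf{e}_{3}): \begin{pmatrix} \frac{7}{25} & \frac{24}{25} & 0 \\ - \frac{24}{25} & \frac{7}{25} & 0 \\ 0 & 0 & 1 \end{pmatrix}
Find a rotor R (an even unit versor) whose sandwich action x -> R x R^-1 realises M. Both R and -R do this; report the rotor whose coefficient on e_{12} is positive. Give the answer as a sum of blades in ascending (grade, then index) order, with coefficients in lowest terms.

Method: write R = a + b12*e_{12} + b13*e_{13} + b23*e_{23} with a^2 + b12^2 + b13^2 + b23^2 = 1 (so R^-1 = ~R). Expanding the columns R e_j ~R gives tr M = 4a^2 - 1 and, from the antisymmetric part, M21 - M12 = -4a*b12, M13 - M31 = 4a*b13, M32 - M23 = -4a*b23.
Here tr M = \frac{39}{25}, so a^2 = (1 + tr M)/4 = \frac{16}{25} and a = ±\frac{4}{5}. Taking a = \frac{4}{5}: M21 - M12 = -\frac{48}{25}, M13 - M31 = 0, M32 - M23 = 0, giving b12 = \frac{3}{5}, b13 = 0, b23 = 0, i.e. R = \frac{4}{5} + \frac{3}{5} e_{12}.
Its e_{12} coefficient is already positive.
Answer: \frac{4}{5} + \frac{3}{5} e_{12}. Note: both R and -R realise this M (trace \frac{39}{25}); the covering map identifies them, and the e_{12}-coefficient sign is the tie-breaker.


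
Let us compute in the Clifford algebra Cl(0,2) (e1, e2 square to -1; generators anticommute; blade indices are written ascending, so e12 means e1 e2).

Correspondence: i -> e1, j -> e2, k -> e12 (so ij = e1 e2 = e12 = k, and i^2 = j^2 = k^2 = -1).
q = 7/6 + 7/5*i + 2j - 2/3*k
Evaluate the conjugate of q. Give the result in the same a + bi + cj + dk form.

In blades: q = 7/6 + 7/5*e1 + 2*e2 - 2/3*e12.
Conjugation here is Clifford conjugation: the scalar is fixed and the grade-1 and grade-2 blades all flip sign, giving 7/6 - 7/5*e1 - 2*e2 + 2/3*e12; translating back:
Answer: 7/6 - 7/5*i - 2j + 2/3*k


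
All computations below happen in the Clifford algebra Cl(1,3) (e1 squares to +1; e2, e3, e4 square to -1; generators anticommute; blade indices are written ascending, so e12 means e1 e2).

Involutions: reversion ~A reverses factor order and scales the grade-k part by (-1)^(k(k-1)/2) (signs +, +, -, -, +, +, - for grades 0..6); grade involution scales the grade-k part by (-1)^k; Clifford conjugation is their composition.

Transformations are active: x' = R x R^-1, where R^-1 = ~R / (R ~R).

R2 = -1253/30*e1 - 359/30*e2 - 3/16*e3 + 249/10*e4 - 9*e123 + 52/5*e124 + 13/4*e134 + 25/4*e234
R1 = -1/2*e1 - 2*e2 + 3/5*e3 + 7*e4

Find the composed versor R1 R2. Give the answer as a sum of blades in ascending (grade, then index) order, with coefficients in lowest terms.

Distribute over the terms of R1 (each basis-blade product reordered to ascending indices, repeated generators contracted through their squares):
(-1/2*e1) R2 = 1253/60 + 359/60*e12 + 3/32*e13 - 249/20*e14 + 9/2*e23 - 26/5*e24 - 13/8*e34 - 25/8*e1234
(-2*e2) R2 = -359/15 - 1253/15*e12 + 18*e13 - 104/5*e14 + 3/8*e23 - 249/5*e24 + 25/2*e34 + 13/2*e1234
(3/5*e3) R2 = 9/80 + 27/5*e12 + 1253/50*e13 + 39/20*e14 + 359/50*e23 + 15/4*e24 + 747/50*e34 + 156/25*e1234
(7*e4) R2 = -1743/10 - 364/5*e12 - 91/4*e13 + 8771/30*e14 - 175/4*e23 + 2513/30*e24 + 21/16*e34 + 63*e1234
Summing the partial products and collecting blades:
Answer: -14179/80 - 2899/20*e12 + 16323/800*e13 + 3916/15*e14 - 6339/200*e23 + 1951/60*e24 + 10851/400*e34 + 14523/200*e1234


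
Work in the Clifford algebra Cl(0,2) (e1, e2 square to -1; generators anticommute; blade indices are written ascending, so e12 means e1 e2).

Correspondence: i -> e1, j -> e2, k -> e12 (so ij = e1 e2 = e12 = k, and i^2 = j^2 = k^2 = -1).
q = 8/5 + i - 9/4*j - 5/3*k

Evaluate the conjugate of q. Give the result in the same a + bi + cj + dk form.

In blades: q = 8/5 + e1 - 9/4*e2 - 5/3*e12.
Conjugation here is Clifford conjugation: the scalar is fixed and the grade-1 and grade-2 blades all flip sign, giving 8/5 - e1 + 9/4*e2 + 5/3*e12; translating back:
Answer: 8/5 - i + 9/4*j + 5/3*k


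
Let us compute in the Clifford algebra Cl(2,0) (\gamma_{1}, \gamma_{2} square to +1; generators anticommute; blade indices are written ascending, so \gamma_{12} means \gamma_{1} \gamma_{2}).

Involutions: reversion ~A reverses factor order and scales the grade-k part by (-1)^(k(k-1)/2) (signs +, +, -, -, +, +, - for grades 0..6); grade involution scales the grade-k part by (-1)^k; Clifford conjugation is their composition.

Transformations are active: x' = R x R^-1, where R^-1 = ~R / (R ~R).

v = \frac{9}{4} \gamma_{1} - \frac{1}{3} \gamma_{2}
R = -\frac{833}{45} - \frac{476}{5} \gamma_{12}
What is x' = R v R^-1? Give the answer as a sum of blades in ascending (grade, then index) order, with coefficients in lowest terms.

~R = -\frac{833}{45} + \frac{476}{5} \gamma_{12}, and R ~R = \frac{3809309}{405}, so R^-1 = ~R / (\frac{3809309}{405}).
R v = -\frac{119}{12} \gamma_{1} + \frac{5950}{27} \gamma_{2}
Answer: -\frac{2379}{1076} \gamma_{1} - \frac{431}{807} \gamma_{2}


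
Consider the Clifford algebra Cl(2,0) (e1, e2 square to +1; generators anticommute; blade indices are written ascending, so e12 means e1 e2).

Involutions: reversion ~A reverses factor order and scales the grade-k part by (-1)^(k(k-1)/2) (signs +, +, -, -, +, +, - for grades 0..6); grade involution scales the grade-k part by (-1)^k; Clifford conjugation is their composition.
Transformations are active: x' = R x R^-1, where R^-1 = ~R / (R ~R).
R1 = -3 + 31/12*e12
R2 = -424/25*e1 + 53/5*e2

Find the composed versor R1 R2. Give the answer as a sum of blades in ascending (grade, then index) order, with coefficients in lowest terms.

Distribute over the terms of R1 (each basis-blade product reordered to ascending indices, repeated generators contracted through their squares):
(-3) R2 = 1272/25*e1 - 159/5*e2
(31/12*e12) R2 = 1643/60*e1 + 3286/75*e2
Summing the partial products and collecting blades:
Answer: 23479/300*e1 + 901/75*e2


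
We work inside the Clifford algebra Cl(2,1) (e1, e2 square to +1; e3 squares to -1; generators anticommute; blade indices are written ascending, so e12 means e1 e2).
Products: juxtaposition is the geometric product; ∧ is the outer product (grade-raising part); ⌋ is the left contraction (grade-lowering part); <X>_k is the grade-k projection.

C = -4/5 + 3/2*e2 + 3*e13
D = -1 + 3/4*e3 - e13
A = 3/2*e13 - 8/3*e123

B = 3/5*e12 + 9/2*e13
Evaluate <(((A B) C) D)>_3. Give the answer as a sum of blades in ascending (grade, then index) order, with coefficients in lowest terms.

step 1: 27/4 + 12*e2 + 8/5*e3 + 9/10*e23
step 2: 63/5 + 24/5*e1 + 21/40*e2 - 263/100*e3 - 27/10*e12 + 81/4*e13 - 78/25*e23 - 36*e123
step 3: -12351/400 - 6943/400*e1 - 6837/200*e2 + 182/25*e3 + 1329/50*e12 - 117/4*e13 + 651/800*e23 + 69/2*e123
step 4: 69/2*e123
Answer: 69/2*e123


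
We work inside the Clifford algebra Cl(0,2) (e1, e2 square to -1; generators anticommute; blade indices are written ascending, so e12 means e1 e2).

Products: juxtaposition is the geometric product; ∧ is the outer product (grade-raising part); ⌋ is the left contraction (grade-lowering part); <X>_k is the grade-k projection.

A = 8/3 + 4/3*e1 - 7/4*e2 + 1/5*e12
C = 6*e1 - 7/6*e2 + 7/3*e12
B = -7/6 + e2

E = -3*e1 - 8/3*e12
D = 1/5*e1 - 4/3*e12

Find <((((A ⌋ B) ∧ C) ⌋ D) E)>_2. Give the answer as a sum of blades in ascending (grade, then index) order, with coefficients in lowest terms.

step 1: -49/36 + 8/3*e2
step 2: -49/6*e1 + 343/216*e2 - 2071/108*e12
step 3: -19387/810 - 343/162*e1 - 98/9*e2
step 4: -343/54 + 27227/270*e1 - 1372/243*e2 + 37858/1215*e12
step 5: 37858/1215*e12
Answer: 37858/1215*e12


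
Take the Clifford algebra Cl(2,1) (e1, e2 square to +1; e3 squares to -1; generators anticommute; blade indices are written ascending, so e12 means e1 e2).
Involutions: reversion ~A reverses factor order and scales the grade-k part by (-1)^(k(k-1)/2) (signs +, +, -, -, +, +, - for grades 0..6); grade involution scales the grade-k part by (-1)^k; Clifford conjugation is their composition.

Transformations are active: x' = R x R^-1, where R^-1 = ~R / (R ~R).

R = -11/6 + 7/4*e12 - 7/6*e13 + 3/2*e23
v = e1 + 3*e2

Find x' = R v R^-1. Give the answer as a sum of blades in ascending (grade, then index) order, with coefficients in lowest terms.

~R = -11/6 - 7/4*e12 + 7/6*e13 - 3/2*e23, and R ~R = 45/16, so R^-1 = ~R / (45/16).
R v = 41/12*e1 - 29/4*e2 - 10/3*e3 + 5*e123
Answer: -4369/405*e1 + 311/135*e2 + 856/81*e3


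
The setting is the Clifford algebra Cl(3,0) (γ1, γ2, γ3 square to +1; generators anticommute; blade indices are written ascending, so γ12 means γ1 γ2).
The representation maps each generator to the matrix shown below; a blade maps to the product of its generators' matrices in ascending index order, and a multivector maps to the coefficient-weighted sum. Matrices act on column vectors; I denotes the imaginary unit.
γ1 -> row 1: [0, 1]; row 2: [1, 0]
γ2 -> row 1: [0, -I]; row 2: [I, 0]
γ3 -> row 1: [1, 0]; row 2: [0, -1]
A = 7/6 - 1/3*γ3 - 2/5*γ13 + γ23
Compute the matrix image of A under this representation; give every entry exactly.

Bivector images (products of the table entries): rho(γ13) = rho(γ1)rho(γ3) = row 1: [0, -1]; row 2: [1, 0]; rho(γ23) = rho(γ2)rho(γ3) = row 1: [0, I]; row 2: [I, 0].
M = (7/6)*1 + (-1/3)*rho(γ3) + (-2/5)*rho(γ13) + (1)*rho(γ23), summed entrywise (1 is the identity matrix):
Answer: row 1: [5/6, 2/5 + I]; row 2: [-2/5 + I, 3/2]


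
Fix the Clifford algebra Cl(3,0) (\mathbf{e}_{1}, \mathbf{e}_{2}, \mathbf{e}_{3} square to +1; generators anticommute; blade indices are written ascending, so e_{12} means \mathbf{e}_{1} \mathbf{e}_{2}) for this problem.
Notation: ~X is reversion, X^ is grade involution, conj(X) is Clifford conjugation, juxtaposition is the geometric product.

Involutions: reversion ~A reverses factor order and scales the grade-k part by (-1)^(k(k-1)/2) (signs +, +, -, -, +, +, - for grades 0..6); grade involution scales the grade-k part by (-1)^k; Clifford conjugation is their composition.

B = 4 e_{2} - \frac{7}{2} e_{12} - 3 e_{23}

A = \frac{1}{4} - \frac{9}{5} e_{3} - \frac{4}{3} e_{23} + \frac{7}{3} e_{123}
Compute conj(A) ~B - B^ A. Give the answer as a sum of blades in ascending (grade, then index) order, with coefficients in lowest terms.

first term: -4 - 7 e_{1} - \frac{22}{5} e_{2} - \frac{27}{2} e_{3} + \frac{7}{8} e_{12} - 14 e_{13} - \frac{129}{20} e_{23} + \frac{63}{10} e_{123}
second term: -4 + 7 e_{1} + \frac{22}{5} e_{2} + \frac{27}{2} e_{3} - \frac{7}{8} e_{12} + 14 e_{13} + \frac{129}{20} e_{23} + \frac{63}{10} e_{123}
Answer: -14 e_{1} - \frac{44}{5} e_{2} - 27 e_{3} + \frac{7}{4} e_{12} - 28 e_{13} - \frac{129}{10} e_{23}


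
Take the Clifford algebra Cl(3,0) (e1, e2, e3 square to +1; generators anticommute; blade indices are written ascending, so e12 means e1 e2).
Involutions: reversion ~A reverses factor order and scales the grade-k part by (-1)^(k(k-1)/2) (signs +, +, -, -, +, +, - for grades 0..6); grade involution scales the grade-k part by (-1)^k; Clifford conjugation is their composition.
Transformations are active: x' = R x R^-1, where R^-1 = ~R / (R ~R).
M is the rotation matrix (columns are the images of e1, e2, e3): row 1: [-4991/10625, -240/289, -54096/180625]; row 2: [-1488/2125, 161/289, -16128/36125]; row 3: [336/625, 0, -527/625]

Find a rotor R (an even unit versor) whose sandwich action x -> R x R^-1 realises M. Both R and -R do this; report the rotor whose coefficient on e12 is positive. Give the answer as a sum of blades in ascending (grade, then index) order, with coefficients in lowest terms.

Method: write R = a + b12*e12 + b13*e13 + b23*e23 with a^2 + b12^2 + b13^2 + b23^2 = 1 (so R^-1 = ~R). Expanding the columns R e_j ~R gives tr M = 4a^2 - 1 and, from the antisymmetric part, M21 - M12 = -4a*b12, M13 - M31 = 4a*b13, M32 - M23 = -4a*b23.
Here tr M = -5461/7225, so a^2 = (1 + tr M)/4 = 441/7225 and a = ±21/85. Taking a = 21/85: M21 - M12 = 4704/36125, M13 - M31 = -6048/7225, M32 - M23 = 16128/36125, giving b12 = -56/425, b13 = -72/85, b23 = -192/425, i.e. R = 21/85 - 56/425*e12 - 72/85*e13 - 192/425*e23.
Its e12 coefficient is negative, so report the other preimage -R.
Answer: -21/85 + 56/425*e12 + 72/85*e13 + 192/425*e23. Recall the cover is two-to-one: with M of trace -5461/7225, both preimages act alike, and the stated e12 sign chooses the sheet.


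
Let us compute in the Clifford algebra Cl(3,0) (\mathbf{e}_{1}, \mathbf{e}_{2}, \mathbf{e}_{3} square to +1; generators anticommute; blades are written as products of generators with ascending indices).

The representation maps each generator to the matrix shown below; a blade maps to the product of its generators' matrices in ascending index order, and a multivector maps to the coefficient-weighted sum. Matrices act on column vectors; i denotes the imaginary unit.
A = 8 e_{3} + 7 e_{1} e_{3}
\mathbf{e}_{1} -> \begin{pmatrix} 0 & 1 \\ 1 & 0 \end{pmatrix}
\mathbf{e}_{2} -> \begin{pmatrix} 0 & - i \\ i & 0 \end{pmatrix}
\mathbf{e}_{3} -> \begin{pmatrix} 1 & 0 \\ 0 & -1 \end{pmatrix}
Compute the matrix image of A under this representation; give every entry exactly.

Bivector images (products of the table entries): rho(e_{1} e_{3}) = rho(\mathbf{e}_{1})rho(\mathbf{e}_{3}) = \begin{pmatrix} 0 & -1 \\ 1 & 0 \end{pmatrix}.
M = (8)*rho(e_{3}) + (7)*rho(e_{1} e_{3}), summed entrywise:
Answer: \begin{pmatrix} 8 & -7 \\ 7 & -8 \end{pmatrix}


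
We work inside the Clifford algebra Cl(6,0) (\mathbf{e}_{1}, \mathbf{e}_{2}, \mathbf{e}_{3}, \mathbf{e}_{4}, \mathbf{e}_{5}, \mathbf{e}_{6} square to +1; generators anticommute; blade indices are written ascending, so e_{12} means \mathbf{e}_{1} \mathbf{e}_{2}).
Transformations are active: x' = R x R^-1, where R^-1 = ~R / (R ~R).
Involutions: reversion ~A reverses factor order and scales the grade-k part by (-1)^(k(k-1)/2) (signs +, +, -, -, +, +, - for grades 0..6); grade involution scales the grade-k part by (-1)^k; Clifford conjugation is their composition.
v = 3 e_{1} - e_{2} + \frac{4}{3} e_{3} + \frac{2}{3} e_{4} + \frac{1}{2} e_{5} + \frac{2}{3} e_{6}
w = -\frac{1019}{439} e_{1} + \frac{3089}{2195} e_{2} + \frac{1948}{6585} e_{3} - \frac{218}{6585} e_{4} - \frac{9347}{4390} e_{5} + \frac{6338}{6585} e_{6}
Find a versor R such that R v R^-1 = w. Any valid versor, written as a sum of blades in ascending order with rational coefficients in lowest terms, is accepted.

Take R = v + w = \frac{298}{439} e_{1} + \frac{894}{2195} e_{2} + \frac{3576}{2195} e_{3} + \frac{4172}{6585} e_{4} - \frac{3576}{2195} e_{5} + \frac{3576}{2195} e_{6}. Because q(v) = q(w) = \frac{155}{12}, conjugation by R sends v exactly to w.
Answer: \frac{298}{439} e_{1} + \frac{894}{2195} e_{2} + \frac{3576}{2195} e_{3} + \frac{4172}{6585} e_{4} - \frac{3576}{2195} e_{5} + \frac{3576}{2195} e_{6}


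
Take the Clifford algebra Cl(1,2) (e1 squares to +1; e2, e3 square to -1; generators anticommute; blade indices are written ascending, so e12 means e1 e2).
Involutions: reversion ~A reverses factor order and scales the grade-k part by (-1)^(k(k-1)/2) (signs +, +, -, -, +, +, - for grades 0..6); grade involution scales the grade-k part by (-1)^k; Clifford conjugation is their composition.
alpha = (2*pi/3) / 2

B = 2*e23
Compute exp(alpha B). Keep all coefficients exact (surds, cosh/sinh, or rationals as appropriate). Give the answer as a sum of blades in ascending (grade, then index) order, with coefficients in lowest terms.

B^2 = (2)^2*(e23)^2 = 4*(-1) = -4 (a basis 2-blade squares to minus the product of its generators' squares).
B^2 = -4 — B^2 < 0, so the exponential closes trigonometrically: l = 2, alpha*l = 2*pi/3, so exp(alpha B) = cos(2*pi/3) + (sin(2*pi/3)/2)*B = -1/2 + (sqrt(3)/4)*B.
Answer: -1/2 + sqrt(3)/2*e23
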